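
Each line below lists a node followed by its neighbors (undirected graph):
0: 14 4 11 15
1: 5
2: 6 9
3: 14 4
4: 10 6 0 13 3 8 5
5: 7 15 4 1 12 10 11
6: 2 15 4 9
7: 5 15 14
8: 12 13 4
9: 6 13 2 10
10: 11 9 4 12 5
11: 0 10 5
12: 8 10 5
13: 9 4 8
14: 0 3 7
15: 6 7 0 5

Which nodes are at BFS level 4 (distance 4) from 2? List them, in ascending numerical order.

Level 0: 2
Level 1: 6, 9
Level 2: 4, 10, 13, 15
Level 3: 0, 3, 5, 7, 8, 11, 12
Level 4: 1, 14

1, 14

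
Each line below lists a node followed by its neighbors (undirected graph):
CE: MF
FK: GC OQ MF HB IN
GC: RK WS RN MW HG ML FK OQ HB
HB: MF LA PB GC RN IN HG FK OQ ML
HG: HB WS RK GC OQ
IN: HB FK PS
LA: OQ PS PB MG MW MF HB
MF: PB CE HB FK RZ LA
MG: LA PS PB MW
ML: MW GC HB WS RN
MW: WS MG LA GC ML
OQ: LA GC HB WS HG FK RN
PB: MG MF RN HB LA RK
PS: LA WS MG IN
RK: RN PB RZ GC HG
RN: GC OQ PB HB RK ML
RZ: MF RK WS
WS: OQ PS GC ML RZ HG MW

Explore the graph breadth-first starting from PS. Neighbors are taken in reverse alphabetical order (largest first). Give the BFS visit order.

PS -> WS -> MG -> LA -> IN -> RZ -> OQ -> MW -> ML -> HG -> GC -> PB -> MF -> HB -> FK -> RK -> RN -> CE

Visit PS; enqueue WS, MG, LA, IN → queue [WS, MG, LA, IN]
Visit WS; enqueue RZ, OQ, MW, ML, HG, GC → queue [MG, LA, IN, RZ, OQ, MW, ML, HG, GC]
Visit MG; enqueue PB → queue [LA, IN, RZ, OQ, MW, ML, HG, GC, PB]
Visit LA; enqueue MF, HB → queue [IN, RZ, OQ, MW, ML, HG, GC, PB, MF, HB]
Visit IN; enqueue FK → queue [RZ, OQ, MW, ML, HG, GC, PB, MF, HB, FK]
Visit RZ; enqueue RK → queue [OQ, MW, ML, HG, GC, PB, MF, HB, FK, RK]
Visit OQ; enqueue RN → queue [MW, ML, HG, GC, PB, MF, HB, FK, RK, RN]
Visit MW → queue [ML, HG, GC, PB, MF, HB, FK, RK, RN]
Visit ML → queue [HG, GC, PB, MF, HB, FK, RK, RN]
Visit HG → queue [GC, PB, MF, HB, FK, RK, RN]
Visit GC → queue [PB, MF, HB, FK, RK, RN]
Visit PB → queue [MF, HB, FK, RK, RN]
Visit MF; enqueue CE → queue [HB, FK, RK, RN, CE]
Visit HB → queue [FK, RK, RN, CE]
Visit FK → queue [RK, RN, CE]
Visit RK → queue [RN, CE]
Visit RN → queue [CE]
Visit CE → queue []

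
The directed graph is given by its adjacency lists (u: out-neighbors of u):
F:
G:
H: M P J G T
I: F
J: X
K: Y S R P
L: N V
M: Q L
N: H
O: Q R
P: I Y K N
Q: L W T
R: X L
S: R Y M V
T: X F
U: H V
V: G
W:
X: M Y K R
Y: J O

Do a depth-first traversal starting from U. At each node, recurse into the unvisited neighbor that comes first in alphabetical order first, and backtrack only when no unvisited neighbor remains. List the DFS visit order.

Visit U
U → H
H → G
H → J
J → X
X → K
K → P
P → I
I → F
P → N
P → Y
Y → O
O → Q
Q → L
L → V
Q → T
Q → W
O → R
K → S
S → M

U, H, G, J, X, K, P, I, F, N, Y, O, Q, L, V, T, W, R, S, M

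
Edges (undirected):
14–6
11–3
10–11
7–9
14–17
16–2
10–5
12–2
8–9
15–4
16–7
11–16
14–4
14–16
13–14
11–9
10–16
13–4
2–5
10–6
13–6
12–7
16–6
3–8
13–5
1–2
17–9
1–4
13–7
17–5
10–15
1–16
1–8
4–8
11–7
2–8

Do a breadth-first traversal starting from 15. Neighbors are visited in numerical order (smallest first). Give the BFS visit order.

Visit 15; enqueue 4, 10 → queue [4, 10]
Visit 4; enqueue 1, 8, 13, 14 → queue [10, 1, 8, 13, 14]
Visit 10; enqueue 5, 6, 11, 16 → queue [1, 8, 13, 14, 5, 6, 11, 16]
Visit 1; enqueue 2 → queue [8, 13, 14, 5, 6, 11, 16, 2]
Visit 8; enqueue 3, 9 → queue [13, 14, 5, 6, 11, 16, 2, 3, 9]
Visit 13; enqueue 7 → queue [14, 5, 6, 11, 16, 2, 3, 9, 7]
Visit 14; enqueue 17 → queue [5, 6, 11, 16, 2, 3, 9, 7, 17]
Visit 5 → queue [6, 11, 16, 2, 3, 9, 7, 17]
Visit 6 → queue [11, 16, 2, 3, 9, 7, 17]
Visit 11 → queue [16, 2, 3, 9, 7, 17]
Visit 16 → queue [2, 3, 9, 7, 17]
Visit 2; enqueue 12 → queue [3, 9, 7, 17, 12]
Visit 3 → queue [9, 7, 17, 12]
Visit 9 → queue [7, 17, 12]
Visit 7 → queue [17, 12]
Visit 17 → queue [12]
Visit 12 → queue []

15 -> 4 -> 10 -> 1 -> 8 -> 13 -> 14 -> 5 -> 6 -> 11 -> 16 -> 2 -> 3 -> 9 -> 7 -> 17 -> 12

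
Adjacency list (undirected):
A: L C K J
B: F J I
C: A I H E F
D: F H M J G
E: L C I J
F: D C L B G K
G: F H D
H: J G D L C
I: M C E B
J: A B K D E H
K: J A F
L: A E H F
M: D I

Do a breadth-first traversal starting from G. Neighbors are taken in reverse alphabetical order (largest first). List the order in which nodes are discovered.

Visit G; enqueue H, F, D → queue [H, F, D]
Visit H; enqueue L, J, C → queue [F, D, L, J, C]
Visit F; enqueue K, B → queue [D, L, J, C, K, B]
Visit D; enqueue M → queue [L, J, C, K, B, M]
Visit L; enqueue E, A → queue [J, C, K, B, M, E, A]
Visit J → queue [C, K, B, M, E, A]
Visit C; enqueue I → queue [K, B, M, E, A, I]
Visit K → queue [B, M, E, A, I]
Visit B → queue [M, E, A, I]
Visit M → queue [E, A, I]
Visit E → queue [A, I]
Visit A → queue [I]
Visit I → queue []

G -> H -> F -> D -> L -> J -> C -> K -> B -> M -> E -> A -> I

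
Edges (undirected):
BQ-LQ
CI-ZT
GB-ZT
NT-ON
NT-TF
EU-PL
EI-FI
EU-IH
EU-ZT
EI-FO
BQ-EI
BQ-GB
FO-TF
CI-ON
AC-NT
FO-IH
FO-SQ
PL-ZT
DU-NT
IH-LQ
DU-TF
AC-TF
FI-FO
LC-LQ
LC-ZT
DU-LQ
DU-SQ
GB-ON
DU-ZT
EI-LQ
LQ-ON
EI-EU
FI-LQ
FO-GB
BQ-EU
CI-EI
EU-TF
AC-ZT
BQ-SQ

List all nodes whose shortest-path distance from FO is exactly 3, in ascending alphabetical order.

Level 0: FO
Level 1: EI, FI, GB, IH, SQ, TF
Level 2: AC, BQ, CI, DU, EU, LQ, NT, ON, ZT
Level 3: LC, PL

LC, PL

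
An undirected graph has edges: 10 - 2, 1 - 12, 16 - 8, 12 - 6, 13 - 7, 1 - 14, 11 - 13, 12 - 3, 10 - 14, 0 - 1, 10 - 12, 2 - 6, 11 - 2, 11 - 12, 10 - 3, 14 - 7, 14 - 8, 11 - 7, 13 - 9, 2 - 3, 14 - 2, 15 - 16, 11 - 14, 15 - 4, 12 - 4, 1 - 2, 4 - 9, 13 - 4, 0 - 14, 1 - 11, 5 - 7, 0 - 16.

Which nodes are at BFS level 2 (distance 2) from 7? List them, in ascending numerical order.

Level 0: 7
Level 1: 5, 11, 13, 14
Level 2: 0, 1, 2, 4, 8, 9, 10, 12
Level 3: 3, 6, 15, 16

0, 1, 2, 4, 8, 9, 10, 12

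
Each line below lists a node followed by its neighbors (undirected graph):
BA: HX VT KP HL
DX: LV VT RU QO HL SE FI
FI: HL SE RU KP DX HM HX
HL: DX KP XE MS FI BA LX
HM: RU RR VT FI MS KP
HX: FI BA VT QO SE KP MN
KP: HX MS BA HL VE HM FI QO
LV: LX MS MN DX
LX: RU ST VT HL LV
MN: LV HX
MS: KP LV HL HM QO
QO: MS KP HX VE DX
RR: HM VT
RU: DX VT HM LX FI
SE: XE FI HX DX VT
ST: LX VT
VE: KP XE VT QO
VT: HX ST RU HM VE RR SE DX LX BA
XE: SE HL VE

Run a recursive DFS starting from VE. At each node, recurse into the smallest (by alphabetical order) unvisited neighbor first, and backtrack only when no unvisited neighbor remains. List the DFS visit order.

VE KP BA HL DX FI HM MS LV LX RU VT HX MN QO SE XE RR ST

Visit VE
VE → KP
KP → BA
BA → HL
HL → DX
DX → FI
FI → HM
HM → MS
MS → LV
LV → LX
LX → RU
RU → VT
VT → HX
HX → MN
HX → QO
HX → SE
SE → XE
VT → RR
VT → ST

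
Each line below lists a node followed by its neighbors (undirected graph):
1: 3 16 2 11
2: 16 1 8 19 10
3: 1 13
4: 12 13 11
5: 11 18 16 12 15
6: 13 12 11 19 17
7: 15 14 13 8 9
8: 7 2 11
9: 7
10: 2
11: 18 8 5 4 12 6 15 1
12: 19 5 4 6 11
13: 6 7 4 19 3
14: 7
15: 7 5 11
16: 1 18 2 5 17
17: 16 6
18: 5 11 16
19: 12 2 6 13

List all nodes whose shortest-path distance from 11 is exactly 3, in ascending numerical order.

9, 10, 14

Level 0: 11
Level 1: 1, 4, 5, 6, 8, 12, 15, 18
Level 2: 2, 3, 7, 13, 16, 17, 19
Level 3: 9, 10, 14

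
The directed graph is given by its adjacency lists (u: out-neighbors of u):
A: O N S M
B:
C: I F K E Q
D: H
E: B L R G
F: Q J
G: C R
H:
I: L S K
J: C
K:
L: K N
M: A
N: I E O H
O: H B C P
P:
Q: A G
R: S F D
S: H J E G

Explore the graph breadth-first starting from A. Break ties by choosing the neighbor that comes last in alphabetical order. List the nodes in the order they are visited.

A, S, O, N, M, J, H, G, E, P, C, B, I, R, L, Q, K, F, D

Visit A; enqueue S, O, N, M → queue [S, O, N, M]
Visit S; enqueue J, H, G, E → queue [O, N, M, J, H, G, E]
Visit O; enqueue P, C, B → queue [N, M, J, H, G, E, P, C, B]
Visit N; enqueue I → queue [M, J, H, G, E, P, C, B, I]
Visit M → queue [J, H, G, E, P, C, B, I]
Visit J → queue [H, G, E, P, C, B, I]
Visit H → queue [G, E, P, C, B, I]
Visit G; enqueue R → queue [E, P, C, B, I, R]
Visit E; enqueue L → queue [P, C, B, I, R, L]
Visit P → queue [C, B, I, R, L]
Visit C; enqueue Q, K, F → queue [B, I, R, L, Q, K, F]
Visit B → queue [I, R, L, Q, K, F]
Visit I → queue [R, L, Q, K, F]
Visit R; enqueue D → queue [L, Q, K, F, D]
Visit L → queue [Q, K, F, D]
Visit Q → queue [K, F, D]
Visit K → queue [F, D]
Visit F → queue [D]
Visit D → queue []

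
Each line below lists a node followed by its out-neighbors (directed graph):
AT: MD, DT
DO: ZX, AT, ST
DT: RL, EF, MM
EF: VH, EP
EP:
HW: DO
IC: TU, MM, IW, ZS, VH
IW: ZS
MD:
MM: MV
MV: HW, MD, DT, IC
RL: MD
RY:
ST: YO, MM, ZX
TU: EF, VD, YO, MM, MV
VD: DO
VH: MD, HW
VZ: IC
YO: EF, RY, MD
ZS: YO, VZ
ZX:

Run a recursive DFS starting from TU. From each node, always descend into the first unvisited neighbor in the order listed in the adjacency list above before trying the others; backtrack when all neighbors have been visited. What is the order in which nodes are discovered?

TU EF VH MD HW DO ZX AT DT RL MM MV IC IW ZS YO RY VZ ST EP VD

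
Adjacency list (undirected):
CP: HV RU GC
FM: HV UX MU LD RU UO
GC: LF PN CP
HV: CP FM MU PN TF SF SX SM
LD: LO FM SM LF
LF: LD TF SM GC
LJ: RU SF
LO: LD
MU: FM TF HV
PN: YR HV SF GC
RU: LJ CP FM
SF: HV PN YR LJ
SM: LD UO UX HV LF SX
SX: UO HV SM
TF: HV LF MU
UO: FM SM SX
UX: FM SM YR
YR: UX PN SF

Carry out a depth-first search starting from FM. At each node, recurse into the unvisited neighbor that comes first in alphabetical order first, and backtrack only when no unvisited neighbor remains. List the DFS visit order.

FM → HV → CP → GC → LF → LD → LO → SM → SX → UO → UX → YR → PN → SF → LJ → RU → TF → MU

Visit FM
FM → HV
HV → CP
CP → GC
GC → LF
LF → LD
LD → LO
LD → SM
SM → SX
SX → UO
SM → UX
UX → YR
YR → PN
PN → SF
SF → LJ
LJ → RU
LF → TF
TF → MU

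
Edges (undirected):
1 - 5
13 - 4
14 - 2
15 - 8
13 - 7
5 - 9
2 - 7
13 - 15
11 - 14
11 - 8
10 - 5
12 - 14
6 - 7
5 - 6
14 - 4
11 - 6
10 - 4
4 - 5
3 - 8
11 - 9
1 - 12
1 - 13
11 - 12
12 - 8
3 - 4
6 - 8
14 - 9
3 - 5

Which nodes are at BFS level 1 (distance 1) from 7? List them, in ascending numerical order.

2, 6, 13

Level 0: 7
Level 1: 2, 6, 13
Level 2: 1, 4, 5, 8, 11, 14, 15
Level 3: 3, 9, 10, 12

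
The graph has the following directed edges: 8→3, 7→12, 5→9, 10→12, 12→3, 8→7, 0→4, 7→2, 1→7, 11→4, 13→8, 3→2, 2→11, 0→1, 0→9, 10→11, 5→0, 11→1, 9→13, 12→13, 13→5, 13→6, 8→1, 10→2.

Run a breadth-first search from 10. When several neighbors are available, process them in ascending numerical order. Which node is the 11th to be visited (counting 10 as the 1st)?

6

Visit 10; enqueue 2, 11, 12 → queue [2, 11, 12]
Visit 2 → queue [11, 12]
Visit 11; enqueue 1, 4 → queue [12, 1, 4]
Visit 12; enqueue 3, 13 → queue [1, 4, 3, 13]
Visit 1; enqueue 7 → queue [4, 3, 13, 7]
Visit 4 → queue [3, 13, 7]
Visit 3 → queue [13, 7]
Visit 13; enqueue 5, 6, 8 → queue [7, 5, 6, 8]
Visit 7 → queue [5, 6, 8]
Visit 5; enqueue 0, 9 → queue [6, 8, 0, 9]
Visit 6 → queue [8, 0, 9]
Visit 8 → queue [0, 9]
Visit 0 → queue [9]
Visit 9 → queue []

Visit order: 10, 2, 11, 12, 1, 4, 3, 13, 7, 5, 6, 8, 0, 9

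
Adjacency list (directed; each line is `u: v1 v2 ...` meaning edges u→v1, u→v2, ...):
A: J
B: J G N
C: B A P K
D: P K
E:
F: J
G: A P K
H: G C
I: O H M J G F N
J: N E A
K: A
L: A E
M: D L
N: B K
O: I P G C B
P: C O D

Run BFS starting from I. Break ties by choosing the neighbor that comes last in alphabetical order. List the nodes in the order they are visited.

I → O → N → M → J → H → G → F → P → C → B → K → L → D → E → A

Visit I; enqueue O, N, M, J, H, G, F → queue [O, N, M, J, H, G, F]
Visit O; enqueue P, C, B → queue [N, M, J, H, G, F, P, C, B]
Visit N; enqueue K → queue [M, J, H, G, F, P, C, B, K]
Visit M; enqueue L, D → queue [J, H, G, F, P, C, B, K, L, D]
Visit J; enqueue E, A → queue [H, G, F, P, C, B, K, L, D, E, A]
Visit H → queue [G, F, P, C, B, K, L, D, E, A]
Visit G → queue [F, P, C, B, K, L, D, E, A]
Visit F → queue [P, C, B, K, L, D, E, A]
Visit P → queue [C, B, K, L, D, E, A]
Visit C → queue [B, K, L, D, E, A]
Visit B → queue [K, L, D, E, A]
Visit K → queue [L, D, E, A]
Visit L → queue [D, E, A]
Visit D → queue [E, A]
Visit E → queue [A]
Visit A → queue []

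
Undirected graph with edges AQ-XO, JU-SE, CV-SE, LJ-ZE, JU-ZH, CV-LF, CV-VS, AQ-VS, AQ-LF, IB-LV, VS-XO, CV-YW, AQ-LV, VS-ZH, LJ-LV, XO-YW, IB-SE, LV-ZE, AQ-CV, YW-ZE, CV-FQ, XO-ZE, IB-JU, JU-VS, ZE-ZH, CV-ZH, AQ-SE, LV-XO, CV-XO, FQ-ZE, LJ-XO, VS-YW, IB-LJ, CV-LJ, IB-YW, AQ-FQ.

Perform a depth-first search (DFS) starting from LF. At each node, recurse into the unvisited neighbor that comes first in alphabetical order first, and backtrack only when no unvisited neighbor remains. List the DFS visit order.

LF -> AQ -> CV -> FQ -> ZE -> LJ -> IB -> JU -> SE -> VS -> XO -> LV -> YW -> ZH

Visit LF
LF → AQ
AQ → CV
CV → FQ
FQ → ZE
ZE → LJ
LJ → IB
IB → JU
JU → SE
JU → VS
VS → XO
XO → LV
XO → YW
VS → ZH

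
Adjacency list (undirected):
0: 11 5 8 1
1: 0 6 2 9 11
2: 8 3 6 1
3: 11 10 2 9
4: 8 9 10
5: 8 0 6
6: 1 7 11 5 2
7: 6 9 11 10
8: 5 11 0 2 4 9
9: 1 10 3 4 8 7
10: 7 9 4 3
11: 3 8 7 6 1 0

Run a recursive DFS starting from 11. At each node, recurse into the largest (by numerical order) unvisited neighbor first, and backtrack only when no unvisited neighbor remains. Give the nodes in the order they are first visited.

Visit 11
11 → 8
8 → 9
9 → 10
10 → 7
7 → 6
6 → 5
5 → 0
0 → 1
1 → 2
2 → 3
10 → 4

11 8 9 10 7 6 5 0 1 2 3 4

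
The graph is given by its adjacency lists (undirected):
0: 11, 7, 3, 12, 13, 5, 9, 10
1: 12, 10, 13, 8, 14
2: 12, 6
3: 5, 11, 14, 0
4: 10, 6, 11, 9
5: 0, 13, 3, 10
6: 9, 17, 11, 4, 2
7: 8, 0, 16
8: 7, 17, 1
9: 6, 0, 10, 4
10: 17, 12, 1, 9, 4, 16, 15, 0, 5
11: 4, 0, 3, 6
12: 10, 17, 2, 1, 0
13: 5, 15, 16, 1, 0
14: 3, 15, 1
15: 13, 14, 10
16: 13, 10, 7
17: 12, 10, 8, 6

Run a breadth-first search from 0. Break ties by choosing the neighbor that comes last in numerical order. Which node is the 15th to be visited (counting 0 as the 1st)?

6

Visit 0; enqueue 13, 12, 11, 10, 9, 7, 5, 3 → queue [13, 12, 11, 10, 9, 7, 5, 3]
Visit 13; enqueue 16, 15, 1 → queue [12, 11, 10, 9, 7, 5, 3, 16, 15, 1]
Visit 12; enqueue 17, 2 → queue [11, 10, 9, 7, 5, 3, 16, 15, 1, 17, 2]
Visit 11; enqueue 6, 4 → queue [10, 9, 7, 5, 3, 16, 15, 1, 17, 2, 6, 4]
Visit 10 → queue [9, 7, 5, 3, 16, 15, 1, 17, 2, 6, 4]
Visit 9 → queue [7, 5, 3, 16, 15, 1, 17, 2, 6, 4]
Visit 7; enqueue 8 → queue [5, 3, 16, 15, 1, 17, 2, 6, 4, 8]
Visit 5 → queue [3, 16, 15, 1, 17, 2, 6, 4, 8]
Visit 3; enqueue 14 → queue [16, 15, 1, 17, 2, 6, 4, 8, 14]
Visit 16 → queue [15, 1, 17, 2, 6, 4, 8, 14]
Visit 15 → queue [1, 17, 2, 6, 4, 8, 14]
Visit 1 → queue [17, 2, 6, 4, 8, 14]
Visit 17 → queue [2, 6, 4, 8, 14]
Visit 2 → queue [6, 4, 8, 14]
Visit 6 → queue [4, 8, 14]
Visit 4 → queue [8, 14]
Visit 8 → queue [14]
Visit 14 → queue []

Visit order: 0, 13, 12, 11, 10, 9, 7, 5, 3, 16, 15, 1, 17, 2, 6, 4, 8, 14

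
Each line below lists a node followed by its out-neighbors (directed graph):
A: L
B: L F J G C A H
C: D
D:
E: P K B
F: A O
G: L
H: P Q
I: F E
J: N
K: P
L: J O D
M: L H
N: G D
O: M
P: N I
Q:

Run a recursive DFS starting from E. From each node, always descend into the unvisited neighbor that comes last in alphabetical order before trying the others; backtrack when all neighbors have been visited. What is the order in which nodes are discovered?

Visit E
E → P
P → N
N → G
G → L
L → O
O → M
M → H
H → Q
L → J
L → D
P → I
I → F
F → A
E → K
E → B
B → C

E, P, N, G, L, O, M, H, Q, J, D, I, F, A, K, B, C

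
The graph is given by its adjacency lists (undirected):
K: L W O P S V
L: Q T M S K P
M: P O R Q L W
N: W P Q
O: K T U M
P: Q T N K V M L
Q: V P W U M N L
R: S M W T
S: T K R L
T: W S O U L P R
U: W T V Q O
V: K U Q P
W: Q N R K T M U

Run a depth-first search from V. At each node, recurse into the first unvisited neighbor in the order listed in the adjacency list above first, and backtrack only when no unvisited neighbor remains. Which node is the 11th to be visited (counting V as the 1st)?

M

Visit V
V → K
K → L
L → Q
Q → P
P → T
T → W
W → N
W → R
R → S
R → M
M → O
O → U

Visit order: V, K, L, Q, P, T, W, N, R, S, M, O, U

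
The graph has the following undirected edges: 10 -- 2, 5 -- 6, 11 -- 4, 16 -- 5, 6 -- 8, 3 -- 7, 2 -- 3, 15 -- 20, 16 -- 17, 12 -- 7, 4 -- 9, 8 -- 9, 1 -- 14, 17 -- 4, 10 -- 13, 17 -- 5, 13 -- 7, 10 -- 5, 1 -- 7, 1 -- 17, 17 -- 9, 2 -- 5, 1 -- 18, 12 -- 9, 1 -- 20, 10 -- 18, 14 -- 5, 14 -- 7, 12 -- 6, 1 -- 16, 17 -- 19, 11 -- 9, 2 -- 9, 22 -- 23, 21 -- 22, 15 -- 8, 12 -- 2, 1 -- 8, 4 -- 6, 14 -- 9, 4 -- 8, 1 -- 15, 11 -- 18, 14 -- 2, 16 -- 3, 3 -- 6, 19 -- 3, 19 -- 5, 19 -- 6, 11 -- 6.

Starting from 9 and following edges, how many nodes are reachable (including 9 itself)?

BFS from 9 visits: 9, 2, 4, 8, 11, 12, 14, 17, 3, 5, 10, 6, 1, 15, 18, 7, 16, 19, 13, 20
Reachable nodes: 20 of 23 total.

20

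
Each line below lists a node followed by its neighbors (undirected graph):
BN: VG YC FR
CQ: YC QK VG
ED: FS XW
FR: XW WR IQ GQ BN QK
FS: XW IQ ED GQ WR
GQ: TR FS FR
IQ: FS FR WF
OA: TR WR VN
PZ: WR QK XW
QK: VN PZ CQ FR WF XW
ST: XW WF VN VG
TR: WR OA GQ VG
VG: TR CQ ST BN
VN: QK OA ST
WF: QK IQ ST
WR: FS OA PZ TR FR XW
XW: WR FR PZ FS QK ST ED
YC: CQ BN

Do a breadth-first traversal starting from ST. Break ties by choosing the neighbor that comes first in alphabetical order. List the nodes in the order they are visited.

ST → VG → VN → WF → XW → BN → CQ → TR → OA → QK → IQ → ED → FR → FS → PZ → WR → YC → GQ

Visit ST; enqueue VG, VN, WF, XW → queue [VG, VN, WF, XW]
Visit VG; enqueue BN, CQ, TR → queue [VN, WF, XW, BN, CQ, TR]
Visit VN; enqueue OA, QK → queue [WF, XW, BN, CQ, TR, OA, QK]
Visit WF; enqueue IQ → queue [XW, BN, CQ, TR, OA, QK, IQ]
Visit XW; enqueue ED, FR, FS, PZ, WR → queue [BN, CQ, TR, OA, QK, IQ, ED, FR, FS, PZ, WR]
Visit BN; enqueue YC → queue [CQ, TR, OA, QK, IQ, ED, FR, FS, PZ, WR, YC]
Visit CQ → queue [TR, OA, QK, IQ, ED, FR, FS, PZ, WR, YC]
Visit TR; enqueue GQ → queue [OA, QK, IQ, ED, FR, FS, PZ, WR, YC, GQ]
Visit OA → queue [QK, IQ, ED, FR, FS, PZ, WR, YC, GQ]
Visit QK → queue [IQ, ED, FR, FS, PZ, WR, YC, GQ]
Visit IQ → queue [ED, FR, FS, PZ, WR, YC, GQ]
Visit ED → queue [FR, FS, PZ, WR, YC, GQ]
Visit FR → queue [FS, PZ, WR, YC, GQ]
Visit FS → queue [PZ, WR, YC, GQ]
Visit PZ → queue [WR, YC, GQ]
Visit WR → queue [YC, GQ]
Visit YC → queue [GQ]
Visit GQ → queue []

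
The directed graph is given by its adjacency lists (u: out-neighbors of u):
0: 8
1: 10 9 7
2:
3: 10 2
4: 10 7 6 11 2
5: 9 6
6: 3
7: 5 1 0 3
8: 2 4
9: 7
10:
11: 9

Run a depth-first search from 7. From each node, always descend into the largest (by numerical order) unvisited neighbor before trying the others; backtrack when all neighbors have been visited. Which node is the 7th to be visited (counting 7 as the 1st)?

2

Visit 7
7 → 5
5 → 9
5 → 6
6 → 3
3 → 10
3 → 2
7 → 1
7 → 0
0 → 8
8 → 4
4 → 11

Visit order: 7, 5, 9, 6, 3, 10, 2, 1, 0, 8, 4, 11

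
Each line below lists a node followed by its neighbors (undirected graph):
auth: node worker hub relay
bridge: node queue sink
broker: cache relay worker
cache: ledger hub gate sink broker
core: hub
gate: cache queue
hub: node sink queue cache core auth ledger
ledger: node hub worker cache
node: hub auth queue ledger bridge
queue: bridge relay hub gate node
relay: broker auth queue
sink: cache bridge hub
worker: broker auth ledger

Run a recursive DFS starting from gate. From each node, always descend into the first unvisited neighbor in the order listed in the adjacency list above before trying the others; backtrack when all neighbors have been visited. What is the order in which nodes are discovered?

gate -> cache -> ledger -> node -> hub -> sink -> bridge -> queue -> relay -> broker -> worker -> auth -> core

Visit gate
gate → cache
cache → ledger
ledger → node
node → hub
hub → sink
sink → bridge
bridge → queue
queue → relay
relay → broker
broker → worker
worker → auth
hub → core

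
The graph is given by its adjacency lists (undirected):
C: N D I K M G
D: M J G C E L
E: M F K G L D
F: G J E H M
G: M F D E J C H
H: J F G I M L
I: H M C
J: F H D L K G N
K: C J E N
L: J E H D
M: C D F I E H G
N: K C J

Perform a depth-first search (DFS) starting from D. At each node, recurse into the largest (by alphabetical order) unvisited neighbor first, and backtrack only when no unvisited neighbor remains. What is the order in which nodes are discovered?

Visit D
D → M
M → I
I → H
H → L
L → J
J → N
N → K
K → E
E → G
G → F
G → C

D, M, I, H, L, J, N, K, E, G, F, C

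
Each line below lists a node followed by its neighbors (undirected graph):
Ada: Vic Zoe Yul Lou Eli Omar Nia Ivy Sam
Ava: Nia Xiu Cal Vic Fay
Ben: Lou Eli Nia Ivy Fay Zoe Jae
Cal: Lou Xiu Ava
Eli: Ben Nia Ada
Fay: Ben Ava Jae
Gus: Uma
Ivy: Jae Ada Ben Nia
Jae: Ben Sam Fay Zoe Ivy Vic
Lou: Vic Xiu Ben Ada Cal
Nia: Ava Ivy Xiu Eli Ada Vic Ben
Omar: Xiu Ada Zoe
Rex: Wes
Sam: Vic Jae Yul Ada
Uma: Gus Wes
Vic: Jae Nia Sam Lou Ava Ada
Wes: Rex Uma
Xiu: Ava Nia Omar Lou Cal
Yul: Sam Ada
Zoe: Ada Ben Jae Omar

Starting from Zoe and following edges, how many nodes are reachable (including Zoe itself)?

BFS from Zoe visits: Zoe, Ada, Ben, Jae, Omar, Eli, Ivy, Lou, Nia, Sam, Vic, Yul, Fay, Xiu, Cal, Ava
Reachable nodes: 16 of 20 total.

16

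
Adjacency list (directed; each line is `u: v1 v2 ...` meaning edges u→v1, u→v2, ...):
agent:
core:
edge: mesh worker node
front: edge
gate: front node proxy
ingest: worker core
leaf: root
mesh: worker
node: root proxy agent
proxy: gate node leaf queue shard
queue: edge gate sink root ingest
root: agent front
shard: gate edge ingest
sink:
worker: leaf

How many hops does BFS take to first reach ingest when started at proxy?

2

Level 0: proxy
Level 1: gate, leaf, node, queue, shard
Level 2: agent, edge, front, ingest, root, sink
Level 3: core, mesh, worker
ingest first appears at level 2.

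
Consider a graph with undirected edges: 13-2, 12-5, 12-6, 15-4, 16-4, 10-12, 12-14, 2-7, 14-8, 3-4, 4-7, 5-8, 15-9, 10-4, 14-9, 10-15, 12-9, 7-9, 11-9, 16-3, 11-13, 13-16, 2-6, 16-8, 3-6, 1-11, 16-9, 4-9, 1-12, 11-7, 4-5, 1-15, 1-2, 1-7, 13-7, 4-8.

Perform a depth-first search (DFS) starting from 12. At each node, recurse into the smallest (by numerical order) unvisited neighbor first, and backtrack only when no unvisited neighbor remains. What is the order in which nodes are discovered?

12 1 2 6 3 4 5 8 14 9 7 11 13 16 15 10

Visit 12
12 → 1
1 → 2
2 → 6
6 → 3
3 → 4
4 → 5
5 → 8
8 → 14
14 → 9
9 → 7
7 → 11
11 → 13
13 → 16
9 → 15
15 → 10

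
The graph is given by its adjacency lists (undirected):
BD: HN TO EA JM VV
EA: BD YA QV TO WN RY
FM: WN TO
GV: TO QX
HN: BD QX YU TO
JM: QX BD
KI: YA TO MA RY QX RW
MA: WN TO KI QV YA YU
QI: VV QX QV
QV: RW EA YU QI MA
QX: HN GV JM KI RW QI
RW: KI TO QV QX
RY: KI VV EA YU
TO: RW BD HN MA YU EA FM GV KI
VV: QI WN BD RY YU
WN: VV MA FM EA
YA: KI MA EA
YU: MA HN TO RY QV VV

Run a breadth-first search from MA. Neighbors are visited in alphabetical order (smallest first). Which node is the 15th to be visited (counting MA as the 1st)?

GV

Visit MA; enqueue KI, QV, TO, WN, YA, YU → queue [KI, QV, TO, WN, YA, YU]
Visit KI; enqueue QX, RW, RY → queue [QV, TO, WN, YA, YU, QX, RW, RY]
Visit QV; enqueue EA, QI → queue [TO, WN, YA, YU, QX, RW, RY, EA, QI]
Visit TO; enqueue BD, FM, GV, HN → queue [WN, YA, YU, QX, RW, RY, EA, QI, BD, FM, GV, HN]
Visit WN; enqueue VV → queue [YA, YU, QX, RW, RY, EA, QI, BD, FM, GV, HN, VV]
Visit YA → queue [YU, QX, RW, RY, EA, QI, BD, FM, GV, HN, VV]
Visit YU → queue [QX, RW, RY, EA, QI, BD, FM, GV, HN, VV]
Visit QX; enqueue JM → queue [RW, RY, EA, QI, BD, FM, GV, HN, VV, JM]
Visit RW → queue [RY, EA, QI, BD, FM, GV, HN, VV, JM]
Visit RY → queue [EA, QI, BD, FM, GV, HN, VV, JM]
Visit EA → queue [QI, BD, FM, GV, HN, VV, JM]
Visit QI → queue [BD, FM, GV, HN, VV, JM]
Visit BD → queue [FM, GV, HN, VV, JM]
Visit FM → queue [GV, HN, VV, JM]
Visit GV → queue [HN, VV, JM]
Visit HN → queue [VV, JM]
Visit VV → queue [JM]
Visit JM → queue []

Visit order: MA, KI, QV, TO, WN, YA, YU, QX, RW, RY, EA, QI, BD, FM, GV, HN, VV, JM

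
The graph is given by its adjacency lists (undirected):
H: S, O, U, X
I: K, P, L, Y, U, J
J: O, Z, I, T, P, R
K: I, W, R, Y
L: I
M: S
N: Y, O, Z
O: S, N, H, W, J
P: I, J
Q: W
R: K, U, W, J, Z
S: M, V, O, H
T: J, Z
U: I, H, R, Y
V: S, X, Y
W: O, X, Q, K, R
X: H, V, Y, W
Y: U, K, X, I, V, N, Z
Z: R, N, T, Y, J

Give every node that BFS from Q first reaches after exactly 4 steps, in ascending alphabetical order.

Level 0: Q
Level 1: W
Level 2: K, O, R, X
Level 3: H, I, J, N, S, U, V, Y, Z
Level 4: L, M, P, T

L, M, P, T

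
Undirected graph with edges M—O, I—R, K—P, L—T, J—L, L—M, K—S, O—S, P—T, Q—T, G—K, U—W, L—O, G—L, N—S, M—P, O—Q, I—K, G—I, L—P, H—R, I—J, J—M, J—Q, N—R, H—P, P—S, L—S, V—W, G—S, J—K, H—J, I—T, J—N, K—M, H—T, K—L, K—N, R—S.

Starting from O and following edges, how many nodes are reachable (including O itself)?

14

BFS from O visits: O, L, M, Q, S, G, J, K, P, T, N, R, I, H
Reachable nodes: 14 of 17 total.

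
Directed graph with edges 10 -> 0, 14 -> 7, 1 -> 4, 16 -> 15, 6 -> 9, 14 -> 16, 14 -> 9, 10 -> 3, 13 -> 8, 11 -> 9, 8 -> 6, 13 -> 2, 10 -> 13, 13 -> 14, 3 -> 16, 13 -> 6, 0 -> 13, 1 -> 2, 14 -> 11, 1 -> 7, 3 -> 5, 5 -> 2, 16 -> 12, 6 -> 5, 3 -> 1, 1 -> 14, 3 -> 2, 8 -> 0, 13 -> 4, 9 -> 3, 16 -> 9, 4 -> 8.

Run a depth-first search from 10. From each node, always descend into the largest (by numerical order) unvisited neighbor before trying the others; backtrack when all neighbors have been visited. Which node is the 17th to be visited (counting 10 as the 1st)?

11

Visit 10
10 → 13
13 → 14
14 → 16
16 → 15
16 → 12
16 → 9
9 → 3
3 → 5
5 → 2
3 → 1
1 → 7
1 → 4
4 → 8
8 → 6
8 → 0
14 → 11

Visit order: 10, 13, 14, 16, 15, 12, 9, 3, 5, 2, 1, 7, 4, 8, 6, 0, 11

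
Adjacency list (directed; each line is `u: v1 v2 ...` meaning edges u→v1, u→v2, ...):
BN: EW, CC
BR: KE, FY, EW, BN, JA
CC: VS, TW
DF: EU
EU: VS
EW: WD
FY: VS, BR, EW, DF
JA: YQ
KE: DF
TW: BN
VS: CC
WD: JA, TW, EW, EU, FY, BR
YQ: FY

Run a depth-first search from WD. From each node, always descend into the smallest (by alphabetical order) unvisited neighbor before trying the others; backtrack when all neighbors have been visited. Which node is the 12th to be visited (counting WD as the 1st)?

Visit WD
WD → BR
BR → BN
BN → CC
CC → TW
CC → VS
BN → EW
BR → FY
FY → DF
DF → EU
BR → JA
JA → YQ
BR → KE

Visit order: WD, BR, BN, CC, TW, VS, EW, FY, DF, EU, JA, YQ, KE

YQ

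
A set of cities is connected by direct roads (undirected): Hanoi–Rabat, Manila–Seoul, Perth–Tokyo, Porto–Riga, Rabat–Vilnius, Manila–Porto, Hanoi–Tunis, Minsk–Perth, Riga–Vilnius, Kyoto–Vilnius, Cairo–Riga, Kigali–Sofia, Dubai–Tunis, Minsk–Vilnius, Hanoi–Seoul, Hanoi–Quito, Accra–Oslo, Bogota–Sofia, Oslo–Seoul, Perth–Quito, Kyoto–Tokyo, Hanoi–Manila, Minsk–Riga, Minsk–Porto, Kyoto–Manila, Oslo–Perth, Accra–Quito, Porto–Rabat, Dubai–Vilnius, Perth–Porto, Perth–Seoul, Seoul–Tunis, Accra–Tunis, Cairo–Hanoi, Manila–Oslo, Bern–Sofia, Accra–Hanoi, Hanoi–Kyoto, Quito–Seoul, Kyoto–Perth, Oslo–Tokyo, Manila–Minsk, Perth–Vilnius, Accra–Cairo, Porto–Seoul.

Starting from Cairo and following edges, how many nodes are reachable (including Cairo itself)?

BFS from Cairo visits: Cairo, Riga, Hanoi, Accra, Vilnius, Porto, Minsk, Tunis, Seoul, Rabat, Quito, Manila, Kyoto, Oslo, Perth, Dubai, Tokyo
Reachable nodes: 17 of 21 total.

17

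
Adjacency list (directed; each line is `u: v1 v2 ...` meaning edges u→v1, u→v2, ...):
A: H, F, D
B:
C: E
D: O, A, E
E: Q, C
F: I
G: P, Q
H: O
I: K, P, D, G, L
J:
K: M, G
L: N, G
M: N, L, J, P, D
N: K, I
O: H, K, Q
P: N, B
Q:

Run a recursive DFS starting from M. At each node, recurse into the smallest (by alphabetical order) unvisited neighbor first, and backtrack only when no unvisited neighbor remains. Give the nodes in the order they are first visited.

Visit M
M → D
D → A
A → F
F → I
I → G
G → P
P → B
P → N
N → K
G → Q
I → L
A → H
H → O
D → E
E → C
M → J

M, D, A, F, I, G, P, B, N, K, Q, L, H, O, E, C, J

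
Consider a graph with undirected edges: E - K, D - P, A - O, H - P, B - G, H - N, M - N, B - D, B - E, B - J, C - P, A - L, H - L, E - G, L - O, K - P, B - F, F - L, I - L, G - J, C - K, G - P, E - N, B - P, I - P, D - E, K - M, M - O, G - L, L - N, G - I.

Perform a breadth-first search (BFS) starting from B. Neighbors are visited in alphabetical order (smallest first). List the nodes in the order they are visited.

Visit B; enqueue D, E, F, G, J, P → queue [D, E, F, G, J, P]
Visit D → queue [E, F, G, J, P]
Visit E; enqueue K, N → queue [F, G, J, P, K, N]
Visit F; enqueue L → queue [G, J, P, K, N, L]
Visit G; enqueue I → queue [J, P, K, N, L, I]
Visit J → queue [P, K, N, L, I]
Visit P; enqueue C, H → queue [K, N, L, I, C, H]
Visit K; enqueue M → queue [N, L, I, C, H, M]
Visit N → queue [L, I, C, H, M]
Visit L; enqueue A, O → queue [I, C, H, M, A, O]
Visit I → queue [C, H, M, A, O]
Visit C → queue [H, M, A, O]
Visit H → queue [M, A, O]
Visit M → queue [A, O]
Visit A → queue [O]
Visit O → queue []

B → D → E → F → G → J → P → K → N → L → I → C → H → M → A → O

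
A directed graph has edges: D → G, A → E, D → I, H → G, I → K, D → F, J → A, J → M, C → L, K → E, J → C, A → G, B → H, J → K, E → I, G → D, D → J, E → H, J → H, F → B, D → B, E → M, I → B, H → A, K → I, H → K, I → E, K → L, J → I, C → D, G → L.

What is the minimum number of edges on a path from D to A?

Level 0: D
Level 1: B, F, G, I, J
Level 2: A, C, E, H, K, L, M
A first appears at level 2.

2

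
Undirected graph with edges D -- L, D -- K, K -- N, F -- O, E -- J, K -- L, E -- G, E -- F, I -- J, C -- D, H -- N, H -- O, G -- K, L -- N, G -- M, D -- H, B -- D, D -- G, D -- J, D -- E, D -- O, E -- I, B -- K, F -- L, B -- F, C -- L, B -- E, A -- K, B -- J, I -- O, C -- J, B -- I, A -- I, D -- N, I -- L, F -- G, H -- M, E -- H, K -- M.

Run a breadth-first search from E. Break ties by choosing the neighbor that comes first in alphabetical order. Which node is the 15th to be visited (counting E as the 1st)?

Visit E; enqueue B, D, F, G, H, I, J → queue [B, D, F, G, H, I, J]
Visit B; enqueue K → queue [D, F, G, H, I, J, K]
Visit D; enqueue C, L, N, O → queue [F, G, H, I, J, K, C, L, N, O]
Visit F → queue [G, H, I, J, K, C, L, N, O]
Visit G; enqueue M → queue [H, I, J, K, C, L, N, O, M]
Visit H → queue [I, J, K, C, L, N, O, M]
Visit I; enqueue A → queue [J, K, C, L, N, O, M, A]
Visit J → queue [K, C, L, N, O, M, A]
Visit K → queue [C, L, N, O, M, A]
Visit C → queue [L, N, O, M, A]
Visit L → queue [N, O, M, A]
Visit N → queue [O, M, A]
Visit O → queue [M, A]
Visit M → queue [A]
Visit A → queue []

Visit order: E, B, D, F, G, H, I, J, K, C, L, N, O, M, A

A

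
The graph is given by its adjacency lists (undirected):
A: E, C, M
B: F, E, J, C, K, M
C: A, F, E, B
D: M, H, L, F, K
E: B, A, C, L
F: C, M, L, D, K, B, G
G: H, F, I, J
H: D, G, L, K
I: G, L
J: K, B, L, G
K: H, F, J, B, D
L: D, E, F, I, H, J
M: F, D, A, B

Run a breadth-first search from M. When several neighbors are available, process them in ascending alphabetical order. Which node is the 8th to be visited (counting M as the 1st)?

Visit M; enqueue A, B, D, F → queue [A, B, D, F]
Visit A; enqueue C, E → queue [B, D, F, C, E]
Visit B; enqueue J, K → queue [D, F, C, E, J, K]
Visit D; enqueue H, L → queue [F, C, E, J, K, H, L]
Visit F; enqueue G → queue [C, E, J, K, H, L, G]
Visit C → queue [E, J, K, H, L, G]
Visit E → queue [J, K, H, L, G]
Visit J → queue [K, H, L, G]
Visit K → queue [H, L, G]
Visit H → queue [L, G]
Visit L; enqueue I → queue [G, I]
Visit G → queue [I]
Visit I → queue []

Visit order: M, A, B, D, F, C, E, J, K, H, L, G, I

J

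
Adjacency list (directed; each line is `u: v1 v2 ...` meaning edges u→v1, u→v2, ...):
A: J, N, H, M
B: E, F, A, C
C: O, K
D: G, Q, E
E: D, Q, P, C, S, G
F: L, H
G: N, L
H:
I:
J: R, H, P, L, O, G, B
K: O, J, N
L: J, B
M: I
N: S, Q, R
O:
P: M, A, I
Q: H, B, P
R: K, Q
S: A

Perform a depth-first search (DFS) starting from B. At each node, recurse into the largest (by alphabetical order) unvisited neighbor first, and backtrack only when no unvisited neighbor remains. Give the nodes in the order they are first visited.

B, F, L, J, R, Q, P, M, I, A, N, S, H, K, O, G, E, D, C

Visit B
B → F
F → L
L → J
J → R
R → Q
Q → P
P → M
M → I
P → A
A → N
N → S
A → H
R → K
K → O
J → G
B → E
E → D
E → C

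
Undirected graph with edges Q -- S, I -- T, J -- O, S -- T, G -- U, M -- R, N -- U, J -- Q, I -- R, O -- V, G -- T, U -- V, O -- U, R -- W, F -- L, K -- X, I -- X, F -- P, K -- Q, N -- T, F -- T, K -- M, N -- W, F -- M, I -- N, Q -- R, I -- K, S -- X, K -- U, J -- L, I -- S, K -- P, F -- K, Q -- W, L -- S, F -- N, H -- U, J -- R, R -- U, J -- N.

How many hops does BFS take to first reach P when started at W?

3

Level 0: W
Level 1: N, Q, R
Level 2: F, I, J, K, M, S, T, U
Level 3: G, H, L, O, P, V, X
P first appears at level 3.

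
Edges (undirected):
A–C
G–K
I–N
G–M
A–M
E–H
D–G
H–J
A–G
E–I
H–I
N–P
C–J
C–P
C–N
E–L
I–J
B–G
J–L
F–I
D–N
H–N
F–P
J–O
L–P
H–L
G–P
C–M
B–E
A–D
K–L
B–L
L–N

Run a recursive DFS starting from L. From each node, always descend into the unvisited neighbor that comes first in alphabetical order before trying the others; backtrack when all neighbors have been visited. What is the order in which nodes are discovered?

Visit L
L → B
B → E
E → H
H → I
I → F
F → P
P → C
C → A
A → D
D → G
G → K
G → M
D → N
C → J
J → O

L → B → E → H → I → F → P → C → A → D → G → K → M → N → J → O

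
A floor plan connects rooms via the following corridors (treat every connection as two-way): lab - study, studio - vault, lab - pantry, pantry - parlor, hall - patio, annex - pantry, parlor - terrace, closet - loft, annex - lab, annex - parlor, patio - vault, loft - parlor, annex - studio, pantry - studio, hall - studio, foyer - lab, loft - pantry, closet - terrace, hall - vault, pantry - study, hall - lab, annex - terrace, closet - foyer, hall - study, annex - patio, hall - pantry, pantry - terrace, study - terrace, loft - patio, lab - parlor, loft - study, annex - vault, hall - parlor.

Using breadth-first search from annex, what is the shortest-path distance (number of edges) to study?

2

Level 0: annex
Level 1: lab, pantry, parlor, patio, studio, terrace, vault
Level 2: closet, foyer, hall, loft, study
study first appears at level 2.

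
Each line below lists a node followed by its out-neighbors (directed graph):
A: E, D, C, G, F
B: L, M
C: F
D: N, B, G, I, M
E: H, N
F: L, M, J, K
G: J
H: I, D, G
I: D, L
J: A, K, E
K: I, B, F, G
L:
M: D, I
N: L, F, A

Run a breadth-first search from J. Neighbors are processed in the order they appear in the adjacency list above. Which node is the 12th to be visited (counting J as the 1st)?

Visit J; enqueue A, K, E → queue [A, K, E]
Visit A; enqueue D, C, G, F → queue [K, E, D, C, G, F]
Visit K; enqueue I, B → queue [E, D, C, G, F, I, B]
Visit E; enqueue H, N → queue [D, C, G, F, I, B, H, N]
Visit D; enqueue M → queue [C, G, F, I, B, H, N, M]
Visit C → queue [G, F, I, B, H, N, M]
Visit G → queue [F, I, B, H, N, M]
Visit F; enqueue L → queue [I, B, H, N, M, L]
Visit I → queue [B, H, N, M, L]
Visit B → queue [H, N, M, L]
Visit H → queue [N, M, L]
Visit N → queue [M, L]
Visit M → queue [L]
Visit L → queue []

Visit order: J, A, K, E, D, C, G, F, I, B, H, N, M, L

N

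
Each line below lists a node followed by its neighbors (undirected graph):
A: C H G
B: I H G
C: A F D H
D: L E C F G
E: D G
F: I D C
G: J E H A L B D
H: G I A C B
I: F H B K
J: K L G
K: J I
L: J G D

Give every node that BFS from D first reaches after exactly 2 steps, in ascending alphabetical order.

A, B, H, I, J

Level 0: D
Level 1: C, E, F, G, L
Level 2: A, B, H, I, J
Level 3: K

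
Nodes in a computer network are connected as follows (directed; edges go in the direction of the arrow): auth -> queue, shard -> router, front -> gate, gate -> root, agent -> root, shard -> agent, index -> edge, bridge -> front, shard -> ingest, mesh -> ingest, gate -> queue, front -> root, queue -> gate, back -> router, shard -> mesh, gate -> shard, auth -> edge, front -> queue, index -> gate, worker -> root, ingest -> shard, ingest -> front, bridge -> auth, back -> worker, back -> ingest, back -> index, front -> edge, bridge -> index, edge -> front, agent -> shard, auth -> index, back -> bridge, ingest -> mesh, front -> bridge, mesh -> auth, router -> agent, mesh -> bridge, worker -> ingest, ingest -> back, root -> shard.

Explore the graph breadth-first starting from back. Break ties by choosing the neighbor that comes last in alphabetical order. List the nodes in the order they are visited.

back, worker, router, ingest, index, bridge, root, agent, shard, mesh, front, gate, edge, auth, queue

Visit back; enqueue worker, router, ingest, index, bridge → queue [worker, router, ingest, index, bridge]
Visit worker; enqueue root → queue [router, ingest, index, bridge, root]
Visit router; enqueue agent → queue [ingest, index, bridge, root, agent]
Visit ingest; enqueue shard, mesh, front → queue [index, bridge, root, agent, shard, mesh, front]
Visit index; enqueue gate, edge → queue [bridge, root, agent, shard, mesh, front, gate, edge]
Visit bridge; enqueue auth → queue [root, agent, shard, mesh, front, gate, edge, auth]
Visit root → queue [agent, shard, mesh, front, gate, edge, auth]
Visit agent → queue [shard, mesh, front, gate, edge, auth]
Visit shard → queue [mesh, front, gate, edge, auth]
Visit mesh → queue [front, gate, edge, auth]
Visit front; enqueue queue → queue [gate, edge, auth, queue]
Visit gate → queue [edge, auth, queue]
Visit edge → queue [auth, queue]
Visit auth → queue [queue]
Visit queue → queue []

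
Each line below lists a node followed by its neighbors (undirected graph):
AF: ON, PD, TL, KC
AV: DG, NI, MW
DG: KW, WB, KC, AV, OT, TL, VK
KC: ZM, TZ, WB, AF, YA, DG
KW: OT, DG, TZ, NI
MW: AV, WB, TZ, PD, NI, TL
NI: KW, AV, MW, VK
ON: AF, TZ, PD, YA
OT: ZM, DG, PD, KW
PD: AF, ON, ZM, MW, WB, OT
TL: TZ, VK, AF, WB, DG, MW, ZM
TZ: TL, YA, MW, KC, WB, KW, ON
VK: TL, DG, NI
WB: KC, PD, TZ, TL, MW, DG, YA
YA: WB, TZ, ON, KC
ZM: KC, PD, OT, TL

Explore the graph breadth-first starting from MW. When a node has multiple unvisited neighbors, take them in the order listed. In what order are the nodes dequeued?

MW AV WB TZ PD NI TL DG KC YA KW ON AF ZM OT VK

Visit MW; enqueue AV, WB, TZ, PD, NI, TL → queue [AV, WB, TZ, PD, NI, TL]
Visit AV; enqueue DG → queue [WB, TZ, PD, NI, TL, DG]
Visit WB; enqueue KC, YA → queue [TZ, PD, NI, TL, DG, KC, YA]
Visit TZ; enqueue KW, ON → queue [PD, NI, TL, DG, KC, YA, KW, ON]
Visit PD; enqueue AF, ZM, OT → queue [NI, TL, DG, KC, YA, KW, ON, AF, ZM, OT]
Visit NI; enqueue VK → queue [TL, DG, KC, YA, KW, ON, AF, ZM, OT, VK]
Visit TL → queue [DG, KC, YA, KW, ON, AF, ZM, OT, VK]
Visit DG → queue [KC, YA, KW, ON, AF, ZM, OT, VK]
Visit KC → queue [YA, KW, ON, AF, ZM, OT, VK]
Visit YA → queue [KW, ON, AF, ZM, OT, VK]
Visit KW → queue [ON, AF, ZM, OT, VK]
Visit ON → queue [AF, ZM, OT, VK]
Visit AF → queue [ZM, OT, VK]
Visit ZM → queue [OT, VK]
Visit OT → queue [VK]
Visit VK → queue []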